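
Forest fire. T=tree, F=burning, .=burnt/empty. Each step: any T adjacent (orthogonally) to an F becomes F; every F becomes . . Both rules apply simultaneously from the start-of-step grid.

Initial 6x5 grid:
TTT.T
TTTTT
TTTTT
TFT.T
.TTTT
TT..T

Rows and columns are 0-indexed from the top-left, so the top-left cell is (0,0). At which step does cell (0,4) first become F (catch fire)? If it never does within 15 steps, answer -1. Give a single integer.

Step 1: cell (0,4)='T' (+4 fires, +1 burnt)
Step 2: cell (0,4)='T' (+5 fires, +4 burnt)
Step 3: cell (0,4)='T' (+6 fires, +5 burnt)
Step 4: cell (0,4)='T' (+5 fires, +6 burnt)
Step 5: cell (0,4)='T' (+3 fires, +5 burnt)
Step 6: cell (0,4)='F' (+1 fires, +3 burnt)
  -> target ignites at step 6
Step 7: cell (0,4)='.' (+0 fires, +1 burnt)
  fire out at step 7

6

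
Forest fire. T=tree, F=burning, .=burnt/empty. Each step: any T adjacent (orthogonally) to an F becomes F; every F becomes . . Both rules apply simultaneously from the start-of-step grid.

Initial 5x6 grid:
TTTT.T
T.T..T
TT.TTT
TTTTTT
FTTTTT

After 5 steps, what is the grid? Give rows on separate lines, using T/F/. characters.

Step 1: 2 trees catch fire, 1 burn out
  TTTT.T
  T.T..T
  TT.TTT
  FTTTTT
  .FTTTT
Step 2: 3 trees catch fire, 2 burn out
  TTTT.T
  T.T..T
  FT.TTT
  .FTTTT
  ..FTTT
Step 3: 4 trees catch fire, 3 burn out
  TTTT.T
  F.T..T
  .F.TTT
  ..FTTT
  ...FTT
Step 4: 3 trees catch fire, 4 burn out
  FTTT.T
  ..T..T
  ...TTT
  ...FTT
  ....FT
Step 5: 4 trees catch fire, 3 burn out
  .FTT.T
  ..T..T
  ...FTT
  ....FT
  .....F

.FTT.T
..T..T
...FTT
....FT
.....F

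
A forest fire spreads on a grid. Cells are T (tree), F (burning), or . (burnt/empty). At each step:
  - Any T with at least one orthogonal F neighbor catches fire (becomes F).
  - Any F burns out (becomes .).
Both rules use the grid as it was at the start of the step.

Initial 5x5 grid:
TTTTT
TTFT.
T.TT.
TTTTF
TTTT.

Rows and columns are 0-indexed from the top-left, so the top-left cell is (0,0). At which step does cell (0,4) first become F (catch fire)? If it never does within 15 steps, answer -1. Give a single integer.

Step 1: cell (0,4)='T' (+5 fires, +2 burnt)
Step 2: cell (0,4)='T' (+6 fires, +5 burnt)
Step 3: cell (0,4)='F' (+5 fires, +6 burnt)
  -> target ignites at step 3
Step 4: cell (0,4)='.' (+2 fires, +5 burnt)
Step 5: cell (0,4)='.' (+1 fires, +2 burnt)
Step 6: cell (0,4)='.' (+0 fires, +1 burnt)
  fire out at step 6

3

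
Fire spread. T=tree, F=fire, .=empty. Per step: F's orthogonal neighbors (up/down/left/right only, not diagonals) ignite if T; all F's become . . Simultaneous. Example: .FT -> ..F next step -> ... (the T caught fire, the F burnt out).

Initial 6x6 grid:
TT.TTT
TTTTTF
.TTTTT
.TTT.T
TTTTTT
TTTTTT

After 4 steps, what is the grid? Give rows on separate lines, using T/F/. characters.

Step 1: 3 trees catch fire, 1 burn out
  TT.TTF
  TTTTF.
  .TTTTF
  .TTT.T
  TTTTTT
  TTTTTT
Step 2: 4 trees catch fire, 3 burn out
  TT.TF.
  TTTF..
  .TTTF.
  .TTT.F
  TTTTTT
  TTTTTT
Step 3: 4 trees catch fire, 4 burn out
  TT.F..
  TTF...
  .TTF..
  .TTT..
  TTTTTF
  TTTTTT
Step 4: 5 trees catch fire, 4 burn out
  TT....
  TF....
  .TF...
  .TTF..
  TTTTF.
  TTTTTF

TT....
TF....
.TF...
.TTF..
TTTTF.
TTTTTF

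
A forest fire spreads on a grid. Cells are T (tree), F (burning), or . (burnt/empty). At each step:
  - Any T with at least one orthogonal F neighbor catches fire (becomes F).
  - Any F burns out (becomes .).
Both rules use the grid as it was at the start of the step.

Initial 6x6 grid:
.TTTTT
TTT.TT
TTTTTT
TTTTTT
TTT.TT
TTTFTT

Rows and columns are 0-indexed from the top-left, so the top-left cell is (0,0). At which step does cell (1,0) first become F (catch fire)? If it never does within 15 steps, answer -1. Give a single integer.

Step 1: cell (1,0)='T' (+2 fires, +1 burnt)
Step 2: cell (1,0)='T' (+4 fires, +2 burnt)
Step 3: cell (1,0)='T' (+5 fires, +4 burnt)
Step 4: cell (1,0)='T' (+6 fires, +5 burnt)
Step 5: cell (1,0)='T' (+6 fires, +6 burnt)
Step 6: cell (1,0)='T' (+5 fires, +6 burnt)
Step 7: cell (1,0)='F' (+4 fires, +5 burnt)
  -> target ignites at step 7
Step 8: cell (1,0)='.' (+0 fires, +4 burnt)
  fire out at step 8

7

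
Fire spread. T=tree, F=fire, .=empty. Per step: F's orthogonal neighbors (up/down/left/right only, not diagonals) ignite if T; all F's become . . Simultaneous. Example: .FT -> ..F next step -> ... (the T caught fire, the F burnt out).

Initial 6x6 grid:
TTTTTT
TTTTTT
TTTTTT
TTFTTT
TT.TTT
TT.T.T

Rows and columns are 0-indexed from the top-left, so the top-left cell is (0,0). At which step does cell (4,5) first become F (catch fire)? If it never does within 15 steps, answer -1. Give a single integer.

Step 1: cell (4,5)='T' (+3 fires, +1 burnt)
Step 2: cell (4,5)='T' (+7 fires, +3 burnt)
Step 3: cell (4,5)='T' (+10 fires, +7 burnt)
Step 4: cell (4,5)='F' (+7 fires, +10 burnt)
  -> target ignites at step 4
Step 5: cell (4,5)='.' (+4 fires, +7 burnt)
Step 6: cell (4,5)='.' (+1 fires, +4 burnt)
Step 7: cell (4,5)='.' (+0 fires, +1 burnt)
  fire out at step 7

4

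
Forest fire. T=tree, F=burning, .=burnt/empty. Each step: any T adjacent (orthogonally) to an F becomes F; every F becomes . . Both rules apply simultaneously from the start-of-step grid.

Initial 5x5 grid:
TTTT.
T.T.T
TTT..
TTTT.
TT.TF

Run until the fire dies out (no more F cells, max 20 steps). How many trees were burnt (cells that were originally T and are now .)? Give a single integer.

Answer: 16

Derivation:
Step 1: +1 fires, +1 burnt (F count now 1)
Step 2: +1 fires, +1 burnt (F count now 1)
Step 3: +1 fires, +1 burnt (F count now 1)
Step 4: +2 fires, +1 burnt (F count now 2)
Step 5: +4 fires, +2 burnt (F count now 4)
Step 6: +3 fires, +4 burnt (F count now 3)
Step 7: +3 fires, +3 burnt (F count now 3)
Step 8: +1 fires, +3 burnt (F count now 1)
Step 9: +0 fires, +1 burnt (F count now 0)
Fire out after step 9
Initially T: 17, now '.': 24
Total burnt (originally-T cells now '.'): 16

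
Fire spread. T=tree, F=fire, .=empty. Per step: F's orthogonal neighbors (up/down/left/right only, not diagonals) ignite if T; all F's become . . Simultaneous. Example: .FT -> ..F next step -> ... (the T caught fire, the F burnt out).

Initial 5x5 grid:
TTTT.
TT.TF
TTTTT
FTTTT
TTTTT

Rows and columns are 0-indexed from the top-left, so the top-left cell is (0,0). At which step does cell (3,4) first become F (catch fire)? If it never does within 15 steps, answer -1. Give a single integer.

Step 1: cell (3,4)='T' (+5 fires, +2 burnt)
Step 2: cell (3,4)='F' (+7 fires, +5 burnt)
  -> target ignites at step 2
Step 3: cell (3,4)='.' (+7 fires, +7 burnt)
Step 4: cell (3,4)='.' (+2 fires, +7 burnt)
Step 5: cell (3,4)='.' (+0 fires, +2 burnt)
  fire out at step 5

2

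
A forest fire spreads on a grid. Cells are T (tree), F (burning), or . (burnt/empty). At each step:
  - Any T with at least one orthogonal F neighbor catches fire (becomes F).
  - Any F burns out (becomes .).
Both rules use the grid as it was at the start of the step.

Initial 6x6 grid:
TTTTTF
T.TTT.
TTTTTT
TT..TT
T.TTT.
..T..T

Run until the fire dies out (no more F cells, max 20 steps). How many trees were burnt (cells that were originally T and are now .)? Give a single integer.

Answer: 24

Derivation:
Step 1: +1 fires, +1 burnt (F count now 1)
Step 2: +2 fires, +1 burnt (F count now 2)
Step 3: +3 fires, +2 burnt (F count now 3)
Step 4: +5 fires, +3 burnt (F count now 5)
Step 5: +4 fires, +5 burnt (F count now 4)
Step 6: +3 fires, +4 burnt (F count now 3)
Step 7: +3 fires, +3 burnt (F count now 3)
Step 8: +2 fires, +3 burnt (F count now 2)
Step 9: +1 fires, +2 burnt (F count now 1)
Step 10: +0 fires, +1 burnt (F count now 0)
Fire out after step 10
Initially T: 25, now '.': 35
Total burnt (originally-T cells now '.'): 24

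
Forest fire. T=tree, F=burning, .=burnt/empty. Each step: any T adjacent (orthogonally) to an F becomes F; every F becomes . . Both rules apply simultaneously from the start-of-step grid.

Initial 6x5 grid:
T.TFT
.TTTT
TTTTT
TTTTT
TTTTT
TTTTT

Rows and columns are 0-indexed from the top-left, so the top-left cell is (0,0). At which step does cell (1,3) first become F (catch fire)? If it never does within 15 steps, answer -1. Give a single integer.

Step 1: cell (1,3)='F' (+3 fires, +1 burnt)
  -> target ignites at step 1
Step 2: cell (1,3)='.' (+3 fires, +3 burnt)
Step 3: cell (1,3)='.' (+4 fires, +3 burnt)
Step 4: cell (1,3)='.' (+4 fires, +4 burnt)
Step 5: cell (1,3)='.' (+5 fires, +4 burnt)
Step 6: cell (1,3)='.' (+4 fires, +5 burnt)
Step 7: cell (1,3)='.' (+2 fires, +4 burnt)
Step 8: cell (1,3)='.' (+1 fires, +2 burnt)
Step 9: cell (1,3)='.' (+0 fires, +1 burnt)
  fire out at step 9

1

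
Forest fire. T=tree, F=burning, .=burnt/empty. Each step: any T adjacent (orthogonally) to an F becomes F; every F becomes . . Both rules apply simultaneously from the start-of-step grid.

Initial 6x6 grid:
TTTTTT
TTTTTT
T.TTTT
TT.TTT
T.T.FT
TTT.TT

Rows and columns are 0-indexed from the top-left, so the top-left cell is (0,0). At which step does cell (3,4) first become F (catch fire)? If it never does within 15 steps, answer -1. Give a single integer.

Step 1: cell (3,4)='F' (+3 fires, +1 burnt)
  -> target ignites at step 1
Step 2: cell (3,4)='.' (+4 fires, +3 burnt)
Step 3: cell (3,4)='.' (+3 fires, +4 burnt)
Step 4: cell (3,4)='.' (+4 fires, +3 burnt)
Step 5: cell (3,4)='.' (+3 fires, +4 burnt)
Step 6: cell (3,4)='.' (+2 fires, +3 burnt)
Step 7: cell (3,4)='.' (+2 fires, +2 burnt)
Step 8: cell (3,4)='.' (+2 fires, +2 burnt)
Step 9: cell (3,4)='.' (+1 fires, +2 burnt)
Step 10: cell (3,4)='.' (+2 fires, +1 burnt)
Step 11: cell (3,4)='.' (+1 fires, +2 burnt)
Step 12: cell (3,4)='.' (+1 fires, +1 burnt)
Step 13: cell (3,4)='.' (+1 fires, +1 burnt)
Step 14: cell (3,4)='.' (+1 fires, +1 burnt)
Step 15: cell (3,4)='.' (+0 fires, +1 burnt)
  fire out at step 15

1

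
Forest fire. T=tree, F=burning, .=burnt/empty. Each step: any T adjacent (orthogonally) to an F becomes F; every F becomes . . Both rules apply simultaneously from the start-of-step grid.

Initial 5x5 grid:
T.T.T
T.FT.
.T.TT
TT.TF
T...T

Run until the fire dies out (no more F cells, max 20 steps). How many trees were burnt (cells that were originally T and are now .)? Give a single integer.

Step 1: +5 fires, +2 burnt (F count now 5)
Step 2: +1 fires, +5 burnt (F count now 1)
Step 3: +0 fires, +1 burnt (F count now 0)
Fire out after step 3
Initially T: 13, now '.': 18
Total burnt (originally-T cells now '.'): 6

Answer: 6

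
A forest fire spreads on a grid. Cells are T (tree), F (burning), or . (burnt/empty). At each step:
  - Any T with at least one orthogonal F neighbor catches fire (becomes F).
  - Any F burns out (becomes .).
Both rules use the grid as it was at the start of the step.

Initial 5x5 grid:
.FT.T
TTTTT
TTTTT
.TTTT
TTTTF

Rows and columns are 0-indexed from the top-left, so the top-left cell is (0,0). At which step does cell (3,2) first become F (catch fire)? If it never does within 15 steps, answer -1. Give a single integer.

Step 1: cell (3,2)='T' (+4 fires, +2 burnt)
Step 2: cell (3,2)='T' (+6 fires, +4 burnt)
Step 3: cell (3,2)='F' (+8 fires, +6 burnt)
  -> target ignites at step 3
Step 4: cell (3,2)='.' (+2 fires, +8 burnt)
Step 5: cell (3,2)='.' (+0 fires, +2 burnt)
  fire out at step 5

3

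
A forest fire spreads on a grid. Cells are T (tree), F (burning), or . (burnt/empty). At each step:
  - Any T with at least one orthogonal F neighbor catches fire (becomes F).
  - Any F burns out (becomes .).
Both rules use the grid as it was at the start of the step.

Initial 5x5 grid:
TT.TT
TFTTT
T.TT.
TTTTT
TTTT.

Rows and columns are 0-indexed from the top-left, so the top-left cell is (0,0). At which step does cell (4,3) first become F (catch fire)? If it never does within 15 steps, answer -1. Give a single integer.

Step 1: cell (4,3)='T' (+3 fires, +1 burnt)
Step 2: cell (4,3)='T' (+4 fires, +3 burnt)
Step 3: cell (4,3)='T' (+5 fires, +4 burnt)
Step 4: cell (4,3)='T' (+5 fires, +5 burnt)
Step 5: cell (4,3)='F' (+3 fires, +5 burnt)
  -> target ignites at step 5
Step 6: cell (4,3)='.' (+0 fires, +3 burnt)
  fire out at step 6

5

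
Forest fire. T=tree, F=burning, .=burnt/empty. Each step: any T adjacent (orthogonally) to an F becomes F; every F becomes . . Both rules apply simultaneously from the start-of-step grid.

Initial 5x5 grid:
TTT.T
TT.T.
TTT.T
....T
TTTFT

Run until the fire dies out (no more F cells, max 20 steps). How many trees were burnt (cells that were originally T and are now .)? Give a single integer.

Step 1: +2 fires, +1 burnt (F count now 2)
Step 2: +2 fires, +2 burnt (F count now 2)
Step 3: +2 fires, +2 burnt (F count now 2)
Step 4: +0 fires, +2 burnt (F count now 0)
Fire out after step 4
Initially T: 16, now '.': 15
Total burnt (originally-T cells now '.'): 6

Answer: 6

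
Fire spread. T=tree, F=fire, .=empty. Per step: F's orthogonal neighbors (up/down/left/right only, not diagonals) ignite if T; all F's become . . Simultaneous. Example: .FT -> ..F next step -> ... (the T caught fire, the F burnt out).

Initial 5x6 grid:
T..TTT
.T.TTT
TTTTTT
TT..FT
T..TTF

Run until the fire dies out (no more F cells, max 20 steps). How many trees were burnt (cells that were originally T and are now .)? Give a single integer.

Step 1: +3 fires, +2 burnt (F count now 3)
Step 2: +4 fires, +3 burnt (F count now 4)
Step 3: +4 fires, +4 burnt (F count now 4)
Step 4: +3 fires, +4 burnt (F count now 3)
Step 5: +3 fires, +3 burnt (F count now 3)
Step 6: +1 fires, +3 burnt (F count now 1)
Step 7: +1 fires, +1 burnt (F count now 1)
Step 8: +0 fires, +1 burnt (F count now 0)
Fire out after step 8
Initially T: 20, now '.': 29
Total burnt (originally-T cells now '.'): 19

Answer: 19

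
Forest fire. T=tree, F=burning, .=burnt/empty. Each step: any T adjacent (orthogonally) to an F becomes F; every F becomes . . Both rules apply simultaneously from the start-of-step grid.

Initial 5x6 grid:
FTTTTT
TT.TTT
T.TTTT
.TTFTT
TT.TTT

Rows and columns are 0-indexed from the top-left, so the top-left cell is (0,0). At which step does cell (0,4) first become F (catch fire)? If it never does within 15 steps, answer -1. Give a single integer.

Step 1: cell (0,4)='T' (+6 fires, +2 burnt)
Step 2: cell (0,4)='T' (+9 fires, +6 burnt)
Step 3: cell (0,4)='T' (+5 fires, +9 burnt)
Step 4: cell (0,4)='F' (+3 fires, +5 burnt)
  -> target ignites at step 4
Step 5: cell (0,4)='.' (+1 fires, +3 burnt)
Step 6: cell (0,4)='.' (+0 fires, +1 burnt)
  fire out at step 6

4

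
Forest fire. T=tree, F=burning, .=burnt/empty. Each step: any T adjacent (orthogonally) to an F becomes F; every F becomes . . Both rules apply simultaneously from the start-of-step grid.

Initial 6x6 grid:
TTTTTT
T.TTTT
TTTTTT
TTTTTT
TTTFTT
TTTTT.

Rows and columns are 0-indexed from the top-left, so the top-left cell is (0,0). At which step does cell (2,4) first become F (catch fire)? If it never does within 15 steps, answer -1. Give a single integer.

Step 1: cell (2,4)='T' (+4 fires, +1 burnt)
Step 2: cell (2,4)='T' (+7 fires, +4 burnt)
Step 3: cell (2,4)='F' (+7 fires, +7 burnt)
  -> target ignites at step 3
Step 4: cell (2,4)='.' (+7 fires, +7 burnt)
Step 5: cell (2,4)='.' (+4 fires, +7 burnt)
Step 6: cell (2,4)='.' (+3 fires, +4 burnt)
Step 7: cell (2,4)='.' (+1 fires, +3 burnt)
Step 8: cell (2,4)='.' (+0 fires, +1 burnt)
  fire out at step 8

3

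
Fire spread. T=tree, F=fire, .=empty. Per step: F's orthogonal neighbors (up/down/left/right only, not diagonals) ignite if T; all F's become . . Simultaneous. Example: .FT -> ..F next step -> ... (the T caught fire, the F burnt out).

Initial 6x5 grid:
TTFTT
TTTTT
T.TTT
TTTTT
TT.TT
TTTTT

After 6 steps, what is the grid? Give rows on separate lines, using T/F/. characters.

Step 1: 3 trees catch fire, 1 burn out
  TF.FT
  TTFTT
  T.TTT
  TTTTT
  TT.TT
  TTTTT
Step 2: 5 trees catch fire, 3 burn out
  F...F
  TF.FT
  T.FTT
  TTTTT
  TT.TT
  TTTTT
Step 3: 4 trees catch fire, 5 burn out
  .....
  F...F
  T..FT
  TTFTT
  TT.TT
  TTTTT
Step 4: 4 trees catch fire, 4 burn out
  .....
  .....
  F...F
  TF.FT
  TT.TT
  TTTTT
Step 5: 4 trees catch fire, 4 burn out
  .....
  .....
  .....
  F...F
  TF.FT
  TTTTT
Step 6: 4 trees catch fire, 4 burn out
  .....
  .....
  .....
  .....
  F...F
  TFTFT

.....
.....
.....
.....
F...F
TFTFT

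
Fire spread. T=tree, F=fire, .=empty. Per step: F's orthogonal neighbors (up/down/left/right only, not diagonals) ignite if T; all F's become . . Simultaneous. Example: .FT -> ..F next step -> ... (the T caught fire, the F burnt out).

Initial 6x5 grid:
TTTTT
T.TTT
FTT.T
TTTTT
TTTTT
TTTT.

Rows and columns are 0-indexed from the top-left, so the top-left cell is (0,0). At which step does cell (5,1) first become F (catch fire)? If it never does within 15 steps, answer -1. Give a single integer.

Step 1: cell (5,1)='T' (+3 fires, +1 burnt)
Step 2: cell (5,1)='T' (+4 fires, +3 burnt)
Step 3: cell (5,1)='T' (+5 fires, +4 burnt)
Step 4: cell (5,1)='F' (+5 fires, +5 burnt)
  -> target ignites at step 4
Step 5: cell (5,1)='.' (+5 fires, +5 burnt)
Step 6: cell (5,1)='.' (+4 fires, +5 burnt)
Step 7: cell (5,1)='.' (+0 fires, +4 burnt)
  fire out at step 7

4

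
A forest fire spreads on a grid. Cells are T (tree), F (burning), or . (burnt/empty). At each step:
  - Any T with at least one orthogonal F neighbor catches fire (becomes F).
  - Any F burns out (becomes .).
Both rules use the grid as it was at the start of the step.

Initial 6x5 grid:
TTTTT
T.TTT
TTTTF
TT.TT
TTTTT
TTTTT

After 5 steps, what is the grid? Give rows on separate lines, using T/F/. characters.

Step 1: 3 trees catch fire, 1 burn out
  TTTTT
  T.TTF
  TTTF.
  TT.TF
  TTTTT
  TTTTT
Step 2: 5 trees catch fire, 3 burn out
  TTTTF
  T.TF.
  TTF..
  TT.F.
  TTTTF
  TTTTT
Step 3: 5 trees catch fire, 5 burn out
  TTTF.
  T.F..
  TF...
  TT...
  TTTF.
  TTTTF
Step 4: 5 trees catch fire, 5 burn out
  TTF..
  T....
  F....
  TF...
  TTF..
  TTTF.
Step 5: 5 trees catch fire, 5 burn out
  TF...
  F....
  .....
  F....
  TF...
  TTF..

TF...
F....
.....
F....
TF...
TTF..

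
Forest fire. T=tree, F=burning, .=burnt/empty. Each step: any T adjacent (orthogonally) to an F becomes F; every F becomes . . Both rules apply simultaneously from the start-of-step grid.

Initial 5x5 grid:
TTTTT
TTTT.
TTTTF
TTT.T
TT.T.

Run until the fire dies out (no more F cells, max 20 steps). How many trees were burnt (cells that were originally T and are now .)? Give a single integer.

Step 1: +2 fires, +1 burnt (F count now 2)
Step 2: +2 fires, +2 burnt (F count now 2)
Step 3: +4 fires, +2 burnt (F count now 4)
Step 4: +5 fires, +4 burnt (F count now 5)
Step 5: +4 fires, +5 burnt (F count now 4)
Step 6: +2 fires, +4 burnt (F count now 2)
Step 7: +0 fires, +2 burnt (F count now 0)
Fire out after step 7
Initially T: 20, now '.': 24
Total burnt (originally-T cells now '.'): 19

Answer: 19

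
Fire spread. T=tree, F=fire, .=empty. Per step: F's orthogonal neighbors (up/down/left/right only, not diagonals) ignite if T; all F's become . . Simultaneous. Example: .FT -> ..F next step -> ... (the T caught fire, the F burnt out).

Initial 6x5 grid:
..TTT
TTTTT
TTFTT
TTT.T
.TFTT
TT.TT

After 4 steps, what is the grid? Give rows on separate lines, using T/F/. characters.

Step 1: 6 trees catch fire, 2 burn out
  ..TTT
  TTFTT
  TF.FT
  TTF.T
  .F.FT
  TT.TT
Step 2: 9 trees catch fire, 6 burn out
  ..FTT
  TF.FT
  F...F
  TF..T
  ....F
  TF.FT
Step 3: 7 trees catch fire, 9 burn out
  ...FT
  F...F
  .....
  F...F
  .....
  F...F
Step 4: 1 trees catch fire, 7 burn out
  ....F
  .....
  .....
  .....
  .....
  .....

....F
.....
.....
.....
.....
.....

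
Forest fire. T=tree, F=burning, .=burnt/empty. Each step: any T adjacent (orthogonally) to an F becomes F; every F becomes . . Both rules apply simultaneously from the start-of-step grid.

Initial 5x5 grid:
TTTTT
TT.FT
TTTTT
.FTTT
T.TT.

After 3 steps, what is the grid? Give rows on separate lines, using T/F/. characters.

Step 1: 5 trees catch fire, 2 burn out
  TTTFT
  TT..F
  TFTFT
  ..FTT
  T.TT.
Step 2: 8 trees catch fire, 5 burn out
  TTF.F
  TF...
  F.F.F
  ...FT
  T.FT.
Step 3: 4 trees catch fire, 8 burn out
  TF...
  F....
  .....
  ....F
  T..F.

TF...
F....
.....
....F
T..F.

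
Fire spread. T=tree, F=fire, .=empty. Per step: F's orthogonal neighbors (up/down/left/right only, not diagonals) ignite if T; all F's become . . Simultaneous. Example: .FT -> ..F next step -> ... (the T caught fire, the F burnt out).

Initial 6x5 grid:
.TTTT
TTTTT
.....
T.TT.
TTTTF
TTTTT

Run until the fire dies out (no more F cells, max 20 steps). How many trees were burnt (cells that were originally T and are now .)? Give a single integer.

Answer: 12

Derivation:
Step 1: +2 fires, +1 burnt (F count now 2)
Step 2: +3 fires, +2 burnt (F count now 3)
Step 3: +3 fires, +3 burnt (F count now 3)
Step 4: +2 fires, +3 burnt (F count now 2)
Step 5: +2 fires, +2 burnt (F count now 2)
Step 6: +0 fires, +2 burnt (F count now 0)
Fire out after step 6
Initially T: 21, now '.': 21
Total burnt (originally-T cells now '.'): 12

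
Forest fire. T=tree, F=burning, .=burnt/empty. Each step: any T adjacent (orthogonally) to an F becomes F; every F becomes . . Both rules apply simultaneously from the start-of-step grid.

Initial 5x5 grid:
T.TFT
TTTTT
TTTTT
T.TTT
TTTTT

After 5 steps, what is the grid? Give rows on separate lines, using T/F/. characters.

Step 1: 3 trees catch fire, 1 burn out
  T.F.F
  TTTFT
  TTTTT
  T.TTT
  TTTTT
Step 2: 3 trees catch fire, 3 burn out
  T....
  TTF.F
  TTTFT
  T.TTT
  TTTTT
Step 3: 4 trees catch fire, 3 burn out
  T....
  TF...
  TTF.F
  T.TFT
  TTTTT
Step 4: 5 trees catch fire, 4 burn out
  T....
  F....
  TF...
  T.F.F
  TTTFT
Step 5: 4 trees catch fire, 5 burn out
  F....
  .....
  F....
  T....
  TTF.F

F....
.....
F....
T....
TTF.F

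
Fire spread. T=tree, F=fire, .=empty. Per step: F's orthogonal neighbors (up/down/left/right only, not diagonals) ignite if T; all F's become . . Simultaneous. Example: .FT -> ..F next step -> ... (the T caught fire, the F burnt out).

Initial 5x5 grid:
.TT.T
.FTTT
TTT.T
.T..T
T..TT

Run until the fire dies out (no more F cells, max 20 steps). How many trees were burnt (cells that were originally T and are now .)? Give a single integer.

Step 1: +3 fires, +1 burnt (F count now 3)
Step 2: +5 fires, +3 burnt (F count now 5)
Step 3: +1 fires, +5 burnt (F count now 1)
Step 4: +2 fires, +1 burnt (F count now 2)
Step 5: +1 fires, +2 burnt (F count now 1)
Step 6: +1 fires, +1 burnt (F count now 1)
Step 7: +1 fires, +1 burnt (F count now 1)
Step 8: +0 fires, +1 burnt (F count now 0)
Fire out after step 8
Initially T: 15, now '.': 24
Total burnt (originally-T cells now '.'): 14

Answer: 14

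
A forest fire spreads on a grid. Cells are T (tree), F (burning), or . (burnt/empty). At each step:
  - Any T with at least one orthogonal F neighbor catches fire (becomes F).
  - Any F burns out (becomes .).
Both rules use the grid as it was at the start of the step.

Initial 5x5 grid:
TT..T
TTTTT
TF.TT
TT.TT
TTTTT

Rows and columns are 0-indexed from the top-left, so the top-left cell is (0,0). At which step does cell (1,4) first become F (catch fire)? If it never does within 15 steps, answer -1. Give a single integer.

Step 1: cell (1,4)='T' (+3 fires, +1 burnt)
Step 2: cell (1,4)='T' (+5 fires, +3 burnt)
Step 3: cell (1,4)='T' (+4 fires, +5 burnt)
Step 4: cell (1,4)='F' (+3 fires, +4 burnt)
  -> target ignites at step 4
Step 5: cell (1,4)='.' (+4 fires, +3 burnt)
Step 6: cell (1,4)='.' (+1 fires, +4 burnt)
Step 7: cell (1,4)='.' (+0 fires, +1 burnt)
  fire out at step 7

4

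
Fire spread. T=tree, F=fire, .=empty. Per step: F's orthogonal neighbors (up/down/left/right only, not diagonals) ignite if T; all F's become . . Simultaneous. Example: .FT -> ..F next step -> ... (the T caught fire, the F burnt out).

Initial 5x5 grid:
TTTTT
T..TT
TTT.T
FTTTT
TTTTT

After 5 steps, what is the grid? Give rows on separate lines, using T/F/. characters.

Step 1: 3 trees catch fire, 1 burn out
  TTTTT
  T..TT
  FTT.T
  .FTTT
  FTTTT
Step 2: 4 trees catch fire, 3 burn out
  TTTTT
  F..TT
  .FT.T
  ..FTT
  .FTTT
Step 3: 4 trees catch fire, 4 burn out
  FTTTT
  ...TT
  ..F.T
  ...FT
  ..FTT
Step 4: 3 trees catch fire, 4 burn out
  .FTTT
  ...TT
  ....T
  ....F
  ...FT
Step 5: 3 trees catch fire, 3 burn out
  ..FTT
  ...TT
  ....F
  .....
  ....F

..FTT
...TT
....F
.....
....F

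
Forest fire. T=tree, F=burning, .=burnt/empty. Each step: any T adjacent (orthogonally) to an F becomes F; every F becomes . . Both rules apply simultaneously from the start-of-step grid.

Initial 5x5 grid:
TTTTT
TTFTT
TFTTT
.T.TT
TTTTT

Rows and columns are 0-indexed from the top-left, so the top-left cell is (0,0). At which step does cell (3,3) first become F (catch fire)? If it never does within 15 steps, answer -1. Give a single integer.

Step 1: cell (3,3)='T' (+6 fires, +2 burnt)
Step 2: cell (3,3)='T' (+6 fires, +6 burnt)
Step 3: cell (3,3)='F' (+6 fires, +6 burnt)
  -> target ignites at step 3
Step 4: cell (3,3)='.' (+2 fires, +6 burnt)
Step 5: cell (3,3)='.' (+1 fires, +2 burnt)
Step 6: cell (3,3)='.' (+0 fires, +1 burnt)
  fire out at step 6

3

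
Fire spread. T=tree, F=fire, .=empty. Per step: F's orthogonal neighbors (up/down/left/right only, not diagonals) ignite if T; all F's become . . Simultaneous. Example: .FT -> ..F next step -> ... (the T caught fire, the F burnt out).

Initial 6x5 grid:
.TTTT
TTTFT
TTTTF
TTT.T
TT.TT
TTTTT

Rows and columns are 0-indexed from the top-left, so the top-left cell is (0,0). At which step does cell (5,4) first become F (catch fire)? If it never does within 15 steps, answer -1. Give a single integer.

Step 1: cell (5,4)='T' (+5 fires, +2 burnt)
Step 2: cell (5,4)='T' (+5 fires, +5 burnt)
Step 3: cell (5,4)='F' (+6 fires, +5 burnt)
  -> target ignites at step 3
Step 4: cell (5,4)='.' (+3 fires, +6 burnt)
Step 5: cell (5,4)='.' (+3 fires, +3 burnt)
Step 6: cell (5,4)='.' (+2 fires, +3 burnt)
Step 7: cell (5,4)='.' (+1 fires, +2 burnt)
Step 8: cell (5,4)='.' (+0 fires, +1 burnt)
  fire out at step 8

3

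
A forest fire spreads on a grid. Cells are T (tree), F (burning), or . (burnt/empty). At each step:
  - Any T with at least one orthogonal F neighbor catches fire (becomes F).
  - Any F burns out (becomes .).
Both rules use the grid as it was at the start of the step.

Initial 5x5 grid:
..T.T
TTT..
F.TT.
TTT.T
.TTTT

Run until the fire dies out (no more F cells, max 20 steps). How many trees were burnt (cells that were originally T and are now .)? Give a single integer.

Answer: 14

Derivation:
Step 1: +2 fires, +1 burnt (F count now 2)
Step 2: +2 fires, +2 burnt (F count now 2)
Step 3: +3 fires, +2 burnt (F count now 3)
Step 4: +3 fires, +3 burnt (F count now 3)
Step 5: +2 fires, +3 burnt (F count now 2)
Step 6: +1 fires, +2 burnt (F count now 1)
Step 7: +1 fires, +1 burnt (F count now 1)
Step 8: +0 fires, +1 burnt (F count now 0)
Fire out after step 8
Initially T: 15, now '.': 24
Total burnt (originally-T cells now '.'): 14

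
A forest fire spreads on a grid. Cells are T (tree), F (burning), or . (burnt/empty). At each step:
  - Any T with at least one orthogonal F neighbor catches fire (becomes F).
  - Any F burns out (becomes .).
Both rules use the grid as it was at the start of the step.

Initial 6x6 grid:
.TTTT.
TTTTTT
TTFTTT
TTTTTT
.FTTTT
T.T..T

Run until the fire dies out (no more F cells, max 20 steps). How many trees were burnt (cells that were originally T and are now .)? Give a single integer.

Step 1: +6 fires, +2 burnt (F count now 6)
Step 2: +9 fires, +6 burnt (F count now 9)
Step 3: +7 fires, +9 burnt (F count now 7)
Step 4: +4 fires, +7 burnt (F count now 4)
Step 5: +1 fires, +4 burnt (F count now 1)
Step 6: +0 fires, +1 burnt (F count now 0)
Fire out after step 6
Initially T: 28, now '.': 35
Total burnt (originally-T cells now '.'): 27

Answer: 27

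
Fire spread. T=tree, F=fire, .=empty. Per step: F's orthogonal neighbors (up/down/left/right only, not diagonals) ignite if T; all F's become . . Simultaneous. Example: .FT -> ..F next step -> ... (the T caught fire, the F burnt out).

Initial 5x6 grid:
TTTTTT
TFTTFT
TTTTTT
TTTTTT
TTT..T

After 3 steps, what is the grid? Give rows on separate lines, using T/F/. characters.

Step 1: 8 trees catch fire, 2 burn out
  TFTTFT
  F.FF.F
  TFTTFT
  TTTTTT
  TTT..T
Step 2: 10 trees catch fire, 8 burn out
  F.FF.F
  ......
  F.FF.F
  TFTTFT
  TTT..T
Step 3: 5 trees catch fire, 10 burn out
  ......
  ......
  ......
  F.FF.F
  TFT..T

......
......
......
F.FF.F
TFT..T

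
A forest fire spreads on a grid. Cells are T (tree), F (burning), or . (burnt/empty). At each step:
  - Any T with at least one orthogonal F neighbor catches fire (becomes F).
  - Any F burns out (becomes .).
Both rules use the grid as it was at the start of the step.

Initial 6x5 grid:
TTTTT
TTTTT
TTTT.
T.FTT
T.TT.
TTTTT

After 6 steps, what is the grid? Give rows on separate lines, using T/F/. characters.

Step 1: 3 trees catch fire, 1 burn out
  TTTTT
  TTTTT
  TTFT.
  T..FT
  T.FT.
  TTTTT
Step 2: 6 trees catch fire, 3 burn out
  TTTTT
  TTFTT
  TF.F.
  T...F
  T..F.
  TTFTT
Step 3: 6 trees catch fire, 6 burn out
  TTFTT
  TF.FT
  F....
  T....
  T....
  TF.FT
Step 4: 7 trees catch fire, 6 burn out
  TF.FT
  F...F
  .....
  F....
  T....
  F...F
Step 5: 3 trees catch fire, 7 burn out
  F...F
  .....
  .....
  .....
  F....
  .....
Step 6: 0 trees catch fire, 3 burn out
  .....
  .....
  .....
  .....
  .....
  .....

.....
.....
.....
.....
.....
.....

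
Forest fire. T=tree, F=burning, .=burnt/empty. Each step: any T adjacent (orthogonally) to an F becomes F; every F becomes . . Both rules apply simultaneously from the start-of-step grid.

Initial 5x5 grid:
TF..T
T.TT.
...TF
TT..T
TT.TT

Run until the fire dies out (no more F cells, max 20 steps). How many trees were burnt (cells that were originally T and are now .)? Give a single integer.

Answer: 8

Derivation:
Step 1: +3 fires, +2 burnt (F count now 3)
Step 2: +3 fires, +3 burnt (F count now 3)
Step 3: +2 fires, +3 burnt (F count now 2)
Step 4: +0 fires, +2 burnt (F count now 0)
Fire out after step 4
Initially T: 13, now '.': 20
Total burnt (originally-T cells now '.'): 8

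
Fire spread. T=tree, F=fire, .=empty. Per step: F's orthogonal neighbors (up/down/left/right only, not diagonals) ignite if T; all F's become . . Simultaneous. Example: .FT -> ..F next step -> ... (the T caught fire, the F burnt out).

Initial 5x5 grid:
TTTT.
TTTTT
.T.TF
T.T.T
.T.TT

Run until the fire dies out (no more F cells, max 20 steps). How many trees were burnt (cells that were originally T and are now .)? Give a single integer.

Answer: 14

Derivation:
Step 1: +3 fires, +1 burnt (F count now 3)
Step 2: +2 fires, +3 burnt (F count now 2)
Step 3: +3 fires, +2 burnt (F count now 3)
Step 4: +2 fires, +3 burnt (F count now 2)
Step 5: +3 fires, +2 burnt (F count now 3)
Step 6: +1 fires, +3 burnt (F count now 1)
Step 7: +0 fires, +1 burnt (F count now 0)
Fire out after step 7
Initially T: 17, now '.': 22
Total burnt (originally-T cells now '.'): 14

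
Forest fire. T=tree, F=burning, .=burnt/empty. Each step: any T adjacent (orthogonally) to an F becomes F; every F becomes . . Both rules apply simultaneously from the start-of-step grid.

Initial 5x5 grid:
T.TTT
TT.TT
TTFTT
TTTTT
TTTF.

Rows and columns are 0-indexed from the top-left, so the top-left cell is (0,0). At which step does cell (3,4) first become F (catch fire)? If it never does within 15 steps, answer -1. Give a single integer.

Step 1: cell (3,4)='T' (+5 fires, +2 burnt)
Step 2: cell (3,4)='F' (+7 fires, +5 burnt)
  -> target ignites at step 2
Step 3: cell (3,4)='.' (+5 fires, +7 burnt)
Step 4: cell (3,4)='.' (+3 fires, +5 burnt)
Step 5: cell (3,4)='.' (+0 fires, +3 burnt)
  fire out at step 5

2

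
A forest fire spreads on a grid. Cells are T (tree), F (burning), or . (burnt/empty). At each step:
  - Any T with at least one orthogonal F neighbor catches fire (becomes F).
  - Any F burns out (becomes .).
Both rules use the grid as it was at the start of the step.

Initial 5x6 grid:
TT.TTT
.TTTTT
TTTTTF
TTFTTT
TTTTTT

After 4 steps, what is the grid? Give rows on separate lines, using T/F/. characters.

Step 1: 7 trees catch fire, 2 burn out
  TT.TTT
  .TTTTF
  TTFTF.
  TF.FTF
  TTFTTT
Step 2: 10 trees catch fire, 7 burn out
  TT.TTF
  .TFTF.
  TF.F..
  F...F.
  TF.FTF
Step 3: 6 trees catch fire, 10 burn out
  TT.TF.
  .F.F..
  F.....
  ......
  F...F.
Step 4: 2 trees catch fire, 6 burn out
  TF.F..
  ......
  ......
  ......
  ......

TF.F..
......
......
......
......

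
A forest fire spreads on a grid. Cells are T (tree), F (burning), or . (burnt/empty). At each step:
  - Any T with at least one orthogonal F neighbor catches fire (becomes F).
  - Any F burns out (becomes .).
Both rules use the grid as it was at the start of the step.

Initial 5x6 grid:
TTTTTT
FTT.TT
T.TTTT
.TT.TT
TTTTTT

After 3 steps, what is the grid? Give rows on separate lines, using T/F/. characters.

Step 1: 3 trees catch fire, 1 burn out
  FTTTTT
  .FT.TT
  F.TTTT
  .TT.TT
  TTTTTT
Step 2: 2 trees catch fire, 3 burn out
  .FTTTT
  ..F.TT
  ..TTTT
  .TT.TT
  TTTTTT
Step 3: 2 trees catch fire, 2 burn out
  ..FTTT
  ....TT
  ..FTTT
  .TT.TT
  TTTTTT

..FTTT
....TT
..FTTT
.TT.TT
TTTTTT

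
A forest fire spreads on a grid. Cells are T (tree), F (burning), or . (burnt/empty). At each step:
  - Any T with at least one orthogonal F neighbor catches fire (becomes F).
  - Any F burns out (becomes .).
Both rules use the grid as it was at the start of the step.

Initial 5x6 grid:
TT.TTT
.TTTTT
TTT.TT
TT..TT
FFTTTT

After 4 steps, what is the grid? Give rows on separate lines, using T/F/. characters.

Step 1: 3 trees catch fire, 2 burn out
  TT.TTT
  .TTTTT
  TTT.TT
  FF..TT
  ..FTTT
Step 2: 3 trees catch fire, 3 burn out
  TT.TTT
  .TTTTT
  FFT.TT
  ....TT
  ...FTT
Step 3: 3 trees catch fire, 3 burn out
  TT.TTT
  .FTTTT
  ..F.TT
  ....TT
  ....FT
Step 4: 4 trees catch fire, 3 burn out
  TF.TTT
  ..FTTT
  ....TT
  ....FT
  .....F

TF.TTT
..FTTT
....TT
....FT
.....F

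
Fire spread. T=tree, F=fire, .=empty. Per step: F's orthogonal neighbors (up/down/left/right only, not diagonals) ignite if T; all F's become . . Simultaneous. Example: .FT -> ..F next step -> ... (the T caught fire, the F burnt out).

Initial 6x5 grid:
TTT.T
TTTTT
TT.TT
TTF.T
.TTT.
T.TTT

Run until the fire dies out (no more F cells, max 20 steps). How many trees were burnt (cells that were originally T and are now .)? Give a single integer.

Step 1: +2 fires, +1 burnt (F count now 2)
Step 2: +5 fires, +2 burnt (F count now 5)
Step 3: +3 fires, +5 burnt (F count now 3)
Step 4: +4 fires, +3 burnt (F count now 4)
Step 5: +3 fires, +4 burnt (F count now 3)
Step 6: +2 fires, +3 burnt (F count now 2)
Step 7: +2 fires, +2 burnt (F count now 2)
Step 8: +1 fires, +2 burnt (F count now 1)
Step 9: +0 fires, +1 burnt (F count now 0)
Fire out after step 9
Initially T: 23, now '.': 29
Total burnt (originally-T cells now '.'): 22

Answer: 22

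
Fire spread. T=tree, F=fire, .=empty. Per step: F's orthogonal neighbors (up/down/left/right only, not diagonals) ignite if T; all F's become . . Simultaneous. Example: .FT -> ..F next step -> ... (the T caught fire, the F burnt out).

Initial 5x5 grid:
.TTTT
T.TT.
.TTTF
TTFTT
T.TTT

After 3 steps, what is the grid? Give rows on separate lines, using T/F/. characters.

Step 1: 6 trees catch fire, 2 burn out
  .TTTT
  T.TT.
  .TFF.
  TF.FF
  T.FTT
Step 2: 6 trees catch fire, 6 burn out
  .TTTT
  T.FF.
  .F...
  F....
  T..FF
Step 3: 3 trees catch fire, 6 burn out
  .TFFT
  T....
  .....
  .....
  F....

.TFFT
T....
.....
.....
F....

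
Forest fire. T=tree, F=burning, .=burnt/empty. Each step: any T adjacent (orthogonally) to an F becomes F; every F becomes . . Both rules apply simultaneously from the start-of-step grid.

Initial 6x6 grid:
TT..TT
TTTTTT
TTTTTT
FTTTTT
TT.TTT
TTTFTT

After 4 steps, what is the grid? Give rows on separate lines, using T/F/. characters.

Step 1: 6 trees catch fire, 2 burn out
  TT..TT
  TTTTTT
  FTTTTT
  .FTTTT
  FT.FTT
  TTF.FT
Step 2: 9 trees catch fire, 6 burn out
  TT..TT
  FTTTTT
  .FTTTT
  ..FFTT
  .F..FT
  FF...F
Step 3: 6 trees catch fire, 9 burn out
  FT..TT
  .FTTTT
  ..FFTT
  ....FT
  .....F
  ......
Step 4: 5 trees catch fire, 6 burn out
  .F..TT
  ..FFTT
  ....FT
  .....F
  ......
  ......

.F..TT
..FFTT
....FT
.....F
......
......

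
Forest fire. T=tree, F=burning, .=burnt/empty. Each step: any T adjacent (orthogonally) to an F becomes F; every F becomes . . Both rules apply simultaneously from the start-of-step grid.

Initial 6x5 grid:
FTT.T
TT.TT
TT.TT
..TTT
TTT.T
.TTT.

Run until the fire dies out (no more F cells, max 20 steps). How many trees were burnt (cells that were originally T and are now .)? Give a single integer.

Answer: 6

Derivation:
Step 1: +2 fires, +1 burnt (F count now 2)
Step 2: +3 fires, +2 burnt (F count now 3)
Step 3: +1 fires, +3 burnt (F count now 1)
Step 4: +0 fires, +1 burnt (F count now 0)
Fire out after step 4
Initially T: 21, now '.': 15
Total burnt (originally-T cells now '.'): 6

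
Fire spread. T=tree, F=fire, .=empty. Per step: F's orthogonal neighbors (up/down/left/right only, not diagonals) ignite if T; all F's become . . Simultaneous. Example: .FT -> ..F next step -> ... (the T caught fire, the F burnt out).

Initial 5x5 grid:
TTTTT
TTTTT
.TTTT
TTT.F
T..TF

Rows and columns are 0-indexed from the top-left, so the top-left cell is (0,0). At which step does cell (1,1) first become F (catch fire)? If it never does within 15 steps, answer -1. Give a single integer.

Step 1: cell (1,1)='T' (+2 fires, +2 burnt)
Step 2: cell (1,1)='T' (+2 fires, +2 burnt)
Step 3: cell (1,1)='T' (+3 fires, +2 burnt)
Step 4: cell (1,1)='T' (+4 fires, +3 burnt)
Step 5: cell (1,1)='F' (+3 fires, +4 burnt)
  -> target ignites at step 5
Step 6: cell (1,1)='.' (+3 fires, +3 burnt)
Step 7: cell (1,1)='.' (+2 fires, +3 burnt)
Step 8: cell (1,1)='.' (+0 fires, +2 burnt)
  fire out at step 8

5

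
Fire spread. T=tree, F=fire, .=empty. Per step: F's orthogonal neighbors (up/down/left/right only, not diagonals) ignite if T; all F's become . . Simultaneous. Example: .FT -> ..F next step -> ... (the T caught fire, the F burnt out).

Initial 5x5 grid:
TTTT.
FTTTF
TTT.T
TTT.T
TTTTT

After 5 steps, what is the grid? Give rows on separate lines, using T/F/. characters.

Step 1: 5 trees catch fire, 2 burn out
  FTTT.
  .FTF.
  FTT.F
  TTT.T
  TTTTT
Step 2: 6 trees catch fire, 5 burn out
  .FTF.
  ..F..
  .FT..
  FTT.F
  TTTTT
Step 3: 5 trees catch fire, 6 burn out
  ..F..
  .....
  ..F..
  .FT..
  FTTTF
Step 4: 3 trees catch fire, 5 burn out
  .....
  .....
  .....
  ..F..
  .FTF.
Step 5: 1 trees catch fire, 3 burn out
  .....
  .....
  .....
  .....
  ..F..

.....
.....
.....
.....
..F..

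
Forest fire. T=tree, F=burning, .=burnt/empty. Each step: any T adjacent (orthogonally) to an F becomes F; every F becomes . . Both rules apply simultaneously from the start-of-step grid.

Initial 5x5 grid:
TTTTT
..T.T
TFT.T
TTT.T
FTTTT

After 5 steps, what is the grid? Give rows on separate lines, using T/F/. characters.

Step 1: 5 trees catch fire, 2 burn out
  TTTTT
  ..T.T
  F.F.T
  FFT.T
  .FTTT
Step 2: 3 trees catch fire, 5 burn out
  TTTTT
  ..F.T
  ....T
  ..F.T
  ..FTT
Step 3: 2 trees catch fire, 3 burn out
  TTFTT
  ....T
  ....T
  ....T
  ...FT
Step 4: 3 trees catch fire, 2 burn out
  TF.FT
  ....T
  ....T
  ....T
  ....F
Step 5: 3 trees catch fire, 3 burn out
  F...F
  ....T
  ....T
  ....F
  .....

F...F
....T
....T
....F
.....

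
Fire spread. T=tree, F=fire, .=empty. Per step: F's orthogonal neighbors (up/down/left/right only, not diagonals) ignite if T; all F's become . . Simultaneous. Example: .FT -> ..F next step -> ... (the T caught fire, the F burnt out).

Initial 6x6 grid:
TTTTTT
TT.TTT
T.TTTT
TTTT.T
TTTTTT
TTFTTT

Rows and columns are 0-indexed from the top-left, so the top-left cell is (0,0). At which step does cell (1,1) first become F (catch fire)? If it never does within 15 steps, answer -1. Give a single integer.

Step 1: cell (1,1)='T' (+3 fires, +1 burnt)
Step 2: cell (1,1)='T' (+5 fires, +3 burnt)
Step 3: cell (1,1)='T' (+6 fires, +5 burnt)
Step 4: cell (1,1)='T' (+3 fires, +6 burnt)
Step 5: cell (1,1)='T' (+4 fires, +3 burnt)
Step 6: cell (1,1)='T' (+4 fires, +4 burnt)
Step 7: cell (1,1)='F' (+5 fires, +4 burnt)
  -> target ignites at step 7
Step 8: cell (1,1)='.' (+2 fires, +5 burnt)
Step 9: cell (1,1)='.' (+0 fires, +2 burnt)
  fire out at step 9

7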